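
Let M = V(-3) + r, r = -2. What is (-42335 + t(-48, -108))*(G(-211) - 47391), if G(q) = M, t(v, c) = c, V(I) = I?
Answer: 2011628428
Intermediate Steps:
M = -5 (M = -3 - 2 = -5)
G(q) = -5
(-42335 + t(-48, -108))*(G(-211) - 47391) = (-42335 - 108)*(-5 - 47391) = -42443*(-47396) = 2011628428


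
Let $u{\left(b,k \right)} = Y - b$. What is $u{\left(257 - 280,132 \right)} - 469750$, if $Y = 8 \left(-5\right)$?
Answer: $-469767$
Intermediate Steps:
$Y = -40$
$u{\left(b,k \right)} = -40 - b$
$u{\left(257 - 280,132 \right)} - 469750 = \left(-40 - \left(257 - 280\right)\right) - 469750 = \left(-40 - -23\right) - 469750 = \left(-40 + 23\right) - 469750 = -17 - 469750 = -469767$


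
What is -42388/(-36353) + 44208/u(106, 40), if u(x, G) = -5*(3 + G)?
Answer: -1597980004/7815895 ≈ -204.45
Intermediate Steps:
u(x, G) = -15 - 5*G
-42388/(-36353) + 44208/u(106, 40) = -42388/(-36353) + 44208/(-15 - 5*40) = -42388*(-1/36353) + 44208/(-15 - 200) = 42388/36353 + 44208/(-215) = 42388/36353 + 44208*(-1/215) = 42388/36353 - 44208/215 = -1597980004/7815895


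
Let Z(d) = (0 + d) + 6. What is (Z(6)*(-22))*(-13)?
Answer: 3432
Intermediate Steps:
Z(d) = 6 + d (Z(d) = d + 6 = 6 + d)
(Z(6)*(-22))*(-13) = ((6 + 6)*(-22))*(-13) = (12*(-22))*(-13) = -264*(-13) = 3432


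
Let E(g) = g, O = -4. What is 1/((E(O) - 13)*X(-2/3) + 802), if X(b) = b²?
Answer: 9/7150 ≈ 0.0012587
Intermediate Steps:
1/((E(O) - 13)*X(-2/3) + 802) = 1/((-4 - 13)*(-2/3)² + 802) = 1/(-17*(-2*⅓)² + 802) = 1/(-17*(-⅔)² + 802) = 1/(-17*4/9 + 802) = 1/(-68/9 + 802) = 1/(7150/9) = 9/7150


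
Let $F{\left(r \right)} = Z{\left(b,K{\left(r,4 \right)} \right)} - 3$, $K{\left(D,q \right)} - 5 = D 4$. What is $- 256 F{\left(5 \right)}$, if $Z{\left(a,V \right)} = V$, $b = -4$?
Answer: $-5632$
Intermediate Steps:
$K{\left(D,q \right)} = 5 + 4 D$ ($K{\left(D,q \right)} = 5 + D 4 = 5 + 4 D$)
$F{\left(r \right)} = 2 + 4 r$ ($F{\left(r \right)} = \left(5 + 4 r\right) - 3 = 2 + 4 r$)
$- 256 F{\left(5 \right)} = - 256 \left(2 + 4 \cdot 5\right) = - 256 \left(2 + 20\right) = \left(-256\right) 22 = -5632$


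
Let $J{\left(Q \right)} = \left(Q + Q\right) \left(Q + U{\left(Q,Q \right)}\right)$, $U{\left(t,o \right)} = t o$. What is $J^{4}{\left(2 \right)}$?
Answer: $331776$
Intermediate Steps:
$U{\left(t,o \right)} = o t$
$J{\left(Q \right)} = 2 Q \left(Q + Q^{2}\right)$ ($J{\left(Q \right)} = \left(Q + Q\right) \left(Q + Q Q\right) = 2 Q \left(Q + Q^{2}\right)$)
$J^{4}{\left(2 \right)} = \left(2 \cdot 2^{2} \left(1 + 2\right)\right)^{4} = \left(2 \cdot 4 \cdot 3\right)^{4} = 24^{4} = 331776$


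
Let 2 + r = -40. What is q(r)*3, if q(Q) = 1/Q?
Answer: -1/14 ≈ -0.071429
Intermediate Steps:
r = -42 (r = -2 - 40 = -42)
q(r)*3 = 3/(-42) = -1/42*3 = -1/14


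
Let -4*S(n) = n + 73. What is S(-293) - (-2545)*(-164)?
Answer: -417325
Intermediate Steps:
S(n) = -73/4 - n/4 (S(n) = -(n + 73)/4 = -(73 + n)/4 = -73/4 - n/4)
S(-293) - (-2545)*(-164) = (-73/4 - ¼*(-293)) - (-2545)*(-164) = (-73/4 + 293/4) - 1*417380 = 55 - 417380 = -417325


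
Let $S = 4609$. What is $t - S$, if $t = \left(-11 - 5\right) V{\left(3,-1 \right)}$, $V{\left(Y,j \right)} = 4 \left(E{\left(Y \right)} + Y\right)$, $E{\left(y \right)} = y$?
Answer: $-4993$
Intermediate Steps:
$V{\left(Y,j \right)} = 8 Y$ ($V{\left(Y,j \right)} = 4 \left(Y + Y\right) = 4 \cdot 2 Y = 8 Y$)
$t = -384$ ($t = \left(-11 - 5\right) 8 \cdot 3 = \left(-16\right) 24 = -384$)
$t - S = -384 - 4609 = -4993$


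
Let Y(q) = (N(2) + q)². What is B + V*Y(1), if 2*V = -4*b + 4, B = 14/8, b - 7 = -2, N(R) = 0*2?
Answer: -25/4 ≈ -6.2500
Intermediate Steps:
N(R) = 0
b = 5 (b = 7 - 2 = 5)
Y(q) = q² (Y(q) = (0 + q)² = q²)
B = 7/4 (B = 14*(⅛) = 7/4 ≈ 1.7500)
V = -8 (V = (-4*5 + 4)/2 = (-20 + 4)/2 = (½)*(-16) = -8)
B + V*Y(1) = 7/4 - 8*1² = 7/4 - 8*1 = 7/4 - 8 = -25/4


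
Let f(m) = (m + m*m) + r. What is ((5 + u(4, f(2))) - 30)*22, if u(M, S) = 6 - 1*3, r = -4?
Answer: -484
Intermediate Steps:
f(m) = -4 + m + m² (f(m) = (m + m*m) - 4 = (m + m²) - 4 = -4 + m + m²)
u(M, S) = 3 (u(M, S) = 6 - 3 = 3)
((5 + u(4, f(2))) - 30)*22 = ((5 + 3) - 30)*22 = (8 - 30)*22 = -22*22 = -484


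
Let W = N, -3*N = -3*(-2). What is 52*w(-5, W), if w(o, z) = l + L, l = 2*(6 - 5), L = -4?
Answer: -104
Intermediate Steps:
N = -2 (N = -(-1)*(-2) = -⅓*6 = -2)
W = -2
l = 2 (l = 2*1 = 2)
w(o, z) = -2 (w(o, z) = 2 - 4 = -2)
52*w(-5, W) = 52*(-2) = -104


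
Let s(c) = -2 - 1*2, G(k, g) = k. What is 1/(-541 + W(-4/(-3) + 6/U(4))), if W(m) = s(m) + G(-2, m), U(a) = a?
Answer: -1/547 ≈ -0.0018282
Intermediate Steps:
s(c) = -4 (s(c) = -2 - 2 = -4)
W(m) = -6 (W(m) = -4 - 2 = -6)
1/(-541 + W(-4/(-3) + 6/U(4))) = 1/(-541 - 6) = 1/(-547) = -1/547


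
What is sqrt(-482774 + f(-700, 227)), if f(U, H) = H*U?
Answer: I*sqrt(641674) ≈ 801.05*I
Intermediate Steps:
sqrt(-482774 + f(-700, 227)) = sqrt(-482774 + 227*(-700)) = sqrt(-482774 - 158900) = sqrt(-641674) = I*sqrt(641674)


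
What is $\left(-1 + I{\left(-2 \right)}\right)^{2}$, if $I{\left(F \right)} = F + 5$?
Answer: $4$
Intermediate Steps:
$I{\left(F \right)} = 5 + F$
$\left(-1 + I{\left(-2 \right)}\right)^{2} = \left(-1 + \left(5 - 2\right)\right)^{2} = \left(-1 + 3\right)^{2} = 2^{2} = 4$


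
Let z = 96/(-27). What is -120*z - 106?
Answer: 962/3 ≈ 320.67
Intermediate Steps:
z = -32/9 (z = 96*(-1/27) = -32/9 ≈ -3.5556)
-120*z - 106 = -120*(-32/9) - 106 = 1280/3 - 106 = 962/3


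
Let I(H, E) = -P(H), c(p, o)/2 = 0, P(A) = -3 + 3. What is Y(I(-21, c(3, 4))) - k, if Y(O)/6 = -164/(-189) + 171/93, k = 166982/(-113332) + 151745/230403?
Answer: 4998093300013/293085057762 ≈ 17.053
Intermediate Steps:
P(A) = 0
c(p, o) = 0 (c(p, o) = 2*0 = 0)
I(H, E) = 0 (I(H, E) = -1*0 = 0)
k = -366820507/450207462 (k = 166982*(-1/113332) + 151745*(1/230403) = -2879/1954 + 151745/230403 = -366820507/450207462 ≈ -0.81478)
Y(O) = 31714/1953 (Y(O) = 6*(-164/(-189) + 171/93) = 6*(-164*(-1/189) + 171*(1/93)) = 6*(164/189 + 57/31) = 6*(15857/5859) = 31714/1953)
Y(I(-21, c(3, 4))) - k = 31714/1953 - 1*(-366820507/450207462) = 31714/1953 + 366820507/450207462 = 4998093300013/293085057762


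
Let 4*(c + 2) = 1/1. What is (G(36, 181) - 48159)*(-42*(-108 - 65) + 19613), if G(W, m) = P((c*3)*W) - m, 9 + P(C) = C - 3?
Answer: -1304733539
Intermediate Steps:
c = -7/4 (c = -2 + (1/1)/4 = -2 + (1*1)/4 = -2 + (1/4)*1 = -2 + 1/4 = -7/4 ≈ -1.7500)
P(C) = -12 + C (P(C) = -9 + (C - 3) = -9 + (-3 + C) = -12 + C)
G(W, m) = -12 - m - 21*W/4 (G(W, m) = (-12 + (-7/4*3)*W) - m = (-12 - 21*W/4) - m = -12 - m - 21*W/4)
(G(36, 181) - 48159)*(-42*(-108 - 65) + 19613) = ((-12 - 1*181 - 21/4*36) - 48159)*(-42*(-108 - 65) + 19613) = ((-12 - 181 - 189) - 48159)*(-42*(-173) + 19613) = (-382 - 48159)*(7266 + 19613) = -48541*26879 = -1304733539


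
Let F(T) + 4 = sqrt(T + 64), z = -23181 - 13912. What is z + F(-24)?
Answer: -37097 + 2*sqrt(10) ≈ -37091.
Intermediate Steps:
z = -37093
F(T) = -4 + sqrt(64 + T) (F(T) = -4 + sqrt(T + 64) = -4 + sqrt(64 + T))
z + F(-24) = -37093 + (-4 + sqrt(64 - 24)) = -37093 + (-4 + sqrt(40)) = -37093 + (-4 + 2*sqrt(10)) = -37097 + 2*sqrt(10)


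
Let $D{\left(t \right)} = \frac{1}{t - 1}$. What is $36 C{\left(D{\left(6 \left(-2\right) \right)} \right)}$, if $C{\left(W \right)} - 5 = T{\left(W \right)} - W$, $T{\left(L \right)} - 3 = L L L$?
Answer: $\frac{638784}{2197} \approx 290.75$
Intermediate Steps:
$D{\left(t \right)} = \frac{1}{-1 + t}$
$T{\left(L \right)} = 3 + L^{3}$ ($T{\left(L \right)} = 3 + L L L = 3 + L^{2} L = 3 + L^{3}$)
$C{\left(W \right)} = 8 + W^{3} - W$ ($C{\left(W \right)} = 5 - \left(-3 + W - W^{3}\right) = 5 + \left(3 + W^{3} - W\right) = 8 + W^{3} - W$)
$36 C{\left(D{\left(6 \left(-2\right) \right)} \right)} = 36 \left(8 + \left(\frac{1}{-1 + 6 \left(-2\right)}\right)^{3} - \frac{1}{-1 + 6 \left(-2\right)}\right) = 36 \left(8 + \left(\frac{1}{-1 - 12}\right)^{3} - \frac{1}{-1 - 12}\right) = 36 \left(8 + \left(\frac{1}{-13}\right)^{3} - \frac{1}{-13}\right) = 36 \left(8 + \left(- \frac{1}{13}\right)^{3} - - \frac{1}{13}\right) = 36 \left(8 - \frac{1}{2197} + \frac{1}{13}\right) = 36 \cdot \frac{17744}{2197} = \frac{638784}{2197}$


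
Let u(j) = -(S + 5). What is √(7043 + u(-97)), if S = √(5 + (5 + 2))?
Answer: √(7038 - 2*√3) ≈ 83.872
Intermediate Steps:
S = 2*√3 (S = √(5 + 7) = √12 = 2*√3 ≈ 3.4641)
u(j) = -5 - 2*√3 (u(j) = -(2*√3 + 5) = -(5 + 2*√3) = -5 - 2*√3)
√(7043 + u(-97)) = √(7043 + (-5 - 2*√3)) = √(7038 - 2*√3)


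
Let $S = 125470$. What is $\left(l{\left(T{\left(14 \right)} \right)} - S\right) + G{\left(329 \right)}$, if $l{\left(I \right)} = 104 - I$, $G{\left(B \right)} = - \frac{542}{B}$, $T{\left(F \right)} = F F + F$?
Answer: $- \frac{41315046}{329} \approx -1.2558 \cdot 10^{5}$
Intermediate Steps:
$T{\left(F \right)} = F + F^{2}$ ($T{\left(F \right)} = F^{2} + F = F + F^{2}$)
$\left(l{\left(T{\left(14 \right)} \right)} - S\right) + G{\left(329 \right)} = \left(\left(104 - 14 \left(1 + 14\right)\right) - 125470\right) - \frac{542}{329} = \left(\left(104 - 14 \cdot 15\right) - 125470\right) - \frac{542}{329} = \left(\left(104 - 210\right) - 125470\right) - \frac{542}{329} = \left(-106 - 125470\right) - \frac{542}{329} = -125576 - \frac{542}{329} = - \frac{41315046}{329}$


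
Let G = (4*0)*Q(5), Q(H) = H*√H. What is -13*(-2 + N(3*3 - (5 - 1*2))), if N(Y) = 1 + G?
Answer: 13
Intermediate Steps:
Q(H) = H^(3/2)
G = 0 (G = (4*0)*5^(3/2) = 0*(5*√5) = 0)
N(Y) = 1 (N(Y) = 1 + 0 = 1)
-13*(-2 + N(3*3 - (5 - 1*2))) = -13*(-2 + 1) = -13*(-1) = 13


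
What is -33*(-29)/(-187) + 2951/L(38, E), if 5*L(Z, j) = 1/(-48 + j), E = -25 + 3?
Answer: -17558537/17 ≈ -1.0329e+6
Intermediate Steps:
E = -22
L(Z, j) = 1/(5*(-48 + j))
-33*(-29)/(-187) + 2951/L(38, E) = -33*(-29)/(-187) + 2951/((1/(5*(-48 - 22)))) = 957*(-1/187) + 2951/(((⅕)/(-70))) = -87/17 + 2951/(((⅕)*(-1/70))) = -87/17 + 2951/(-1/350) = -87/17 + 2951*(-350) = -87/17 - 1032850 = -17558537/17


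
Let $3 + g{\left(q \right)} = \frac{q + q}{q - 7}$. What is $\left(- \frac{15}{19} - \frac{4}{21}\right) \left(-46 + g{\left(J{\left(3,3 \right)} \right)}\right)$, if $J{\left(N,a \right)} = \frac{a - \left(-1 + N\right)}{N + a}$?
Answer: $\frac{786301}{16359} \approx 48.065$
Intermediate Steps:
$J{\left(N,a \right)} = \frac{1 + a - N}{N + a}$
$g{\left(q \right)} = -3 + \frac{2 q}{-7 + q}$ ($g{\left(q \right)} = -3 + \frac{q + q}{q - 7} = -3 + \frac{2 q}{-7 + q}$)
$\left(- \frac{15}{19} - \frac{4}{21}\right) \left(-46 + g{\left(J{\left(3,3 \right)} \right)}\right) = \left(- \frac{15}{19} - \frac{4}{21}\right) \left(-46 + \frac{21 - \frac{1 + 3 - 3}{3 + 3}}{-7 + \frac{1 + 3 - 3}{3 + 3}}\right) = \left(\left(-15\right) \frac{1}{19} - \frac{4}{21}\right) \left(-46 + \frac{21 - \frac{1 + 3 - 3}{6}}{-7 + \frac{1 + 3 - 3}{6}}\right) = \left(- \frac{15}{19} - \frac{4}{21}\right) \left(-46 + \frac{21 - \frac{1}{6} \cdot 1}{-7 + \frac{1}{6} \cdot 1}\right) = - \frac{391 \left(-46 + \frac{21 - \frac{1}{6}}{-7 + \frac{1}{6}}\right)}{399} = - \frac{391 \left(-46 + \frac{21 - \frac{1}{6}}{- \frac{41}{6}}\right)}{399} = - \frac{391 \left(-46 - \frac{125}{41}\right)}{399} = \left(- \frac{391}{399}\right) \left(- \frac{2011}{41}\right) = \frac{786301}{16359}$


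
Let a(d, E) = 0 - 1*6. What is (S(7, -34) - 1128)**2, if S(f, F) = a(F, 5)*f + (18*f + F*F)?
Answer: 12544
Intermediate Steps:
a(d, E) = -6 (a(d, E) = 0 - 6 = -6)
S(f, F) = F**2 + 12*f (S(f, F) = -6*f + (18*f + F*F) = -6*f + (18*f + F**2) = -6*f + (F**2 + 18*f) = F**2 + 12*f)
(S(7, -34) - 1128)**2 = (((-34)**2 + 12*7) - 1128)**2 = ((1156 + 84) - 1128)**2 = (1240 - 1128)**2 = 112**2 = 12544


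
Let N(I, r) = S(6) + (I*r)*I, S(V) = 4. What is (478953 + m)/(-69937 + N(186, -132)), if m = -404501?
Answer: -74452/4636605 ≈ -0.016057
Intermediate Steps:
N(I, r) = 4 + r*I² (N(I, r) = 4 + (I*r)*I = 4 + r*I²)
(478953 + m)/(-69937 + N(186, -132)) = (478953 - 404501)/(-69937 + (4 - 132*186²)) = 74452/(-69937 + (4 - 132*34596)) = 74452/(-69937 + (4 - 4566672)) = 74452/(-69937 - 4566668) = 74452/(-4636605) = 74452*(-1/4636605) = -74452/4636605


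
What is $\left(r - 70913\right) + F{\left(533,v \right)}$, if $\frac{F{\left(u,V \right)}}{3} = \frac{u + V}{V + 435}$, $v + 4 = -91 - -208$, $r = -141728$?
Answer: $- \frac{58262665}{274} \approx -2.1264 \cdot 10^{5}$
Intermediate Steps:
$v = 113$ ($v = -4 - -117 = -4 + \left(-91 + 208\right) = -4 + 117 = 113$)
$F{\left(u,V \right)} = \frac{3 \left(V + u\right)}{435 + V}$ ($F{\left(u,V \right)} = 3 \frac{u + V}{V + 435} = 3 \frac{V + u}{435 + V} = \frac{3 \left(V + u\right)}{435 + V}$)
$\left(r - 70913\right) + F{\left(533,v \right)} = \left(-141728 - 70913\right) + \frac{3 \left(113 + 533\right)}{435 + 113} = -212641 + 3 \cdot \frac{1}{548} \cdot 646 = -212641 + \frac{969}{274} = - \frac{58262665}{274}$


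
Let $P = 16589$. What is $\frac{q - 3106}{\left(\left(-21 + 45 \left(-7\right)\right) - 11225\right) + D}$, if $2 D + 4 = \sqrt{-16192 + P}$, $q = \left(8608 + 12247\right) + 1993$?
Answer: $- \frac{913106984}{534811479} - \frac{39484 \sqrt{397}}{534811479} \approx -1.7088$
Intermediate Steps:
$q = 22848$ ($q = 20855 + 1993 = 22848$)
$D = -2 + \frac{\sqrt{397}}{2}$ ($D = -2 + \frac{\sqrt{-16192 + 16589}}{2} = -2 + \frac{\sqrt{397}}{2} \approx 7.9624$)
$\frac{q - 3106}{\left(\left(-21 + 45 \left(-7\right)\right) - 11225\right) + D} = \frac{22848 - 3106}{\left(\left(-21 + 45 \left(-7\right)\right) - 11225\right) - \left(2 - \frac{\sqrt{397}}{2}\right)} = \frac{19742}{\left(\left(-21 - 315\right) - 11225\right) - \left(2 - \frac{\sqrt{397}}{2}\right)} = \frac{19742}{\left(-336 - 11225\right) - \left(2 - \frac{\sqrt{397}}{2}\right)} = \frac{19742}{-11561 - \left(2 - \frac{\sqrt{397}}{2}\right)} = \frac{19742}{-11563 + \frac{\sqrt{397}}{2}}$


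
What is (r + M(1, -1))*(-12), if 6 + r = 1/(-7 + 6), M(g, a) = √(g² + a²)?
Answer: 84 - 12*√2 ≈ 67.029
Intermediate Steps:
M(g, a) = √(a² + g²)
r = -7 (r = -6 + 1/(-7 + 6) = -6 + 1/(-1) = -6 - 1 = -7)
(r + M(1, -1))*(-12) = (-7 + √((-1)² + 1²))*(-12) = (-7 + √(1 + 1))*(-12) = (-7 + √2)*(-12) = 84 - 12*√2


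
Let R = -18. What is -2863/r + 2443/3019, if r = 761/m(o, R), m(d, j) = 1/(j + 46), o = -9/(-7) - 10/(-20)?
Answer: 6201721/9189836 ≈ 0.67485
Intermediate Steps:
o = 25/14 (o = -9*(-1/7) - 10*(-1/20) = 9/7 + 1/2 = 25/14 ≈ 1.7857)
m(d, j) = 1/(46 + j)
r = 21308 (r = 761/(1/(46 - 18)) = 761/(1/28) = 761*28 = 21308)
-2863/r + 2443/3019 = -2863/21308 + 2443/3019 = -2863*1/21308 + 2443*(1/3019) = -409/3044 + 2443/3019 = 6201721/9189836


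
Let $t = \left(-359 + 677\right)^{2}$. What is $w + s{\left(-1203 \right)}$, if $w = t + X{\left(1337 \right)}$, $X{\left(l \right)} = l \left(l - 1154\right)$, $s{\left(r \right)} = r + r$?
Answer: $343389$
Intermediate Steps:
$s{\left(r \right)} = 2 r$
$X{\left(l \right)} = l \left(-1154 + l\right)$
$t = 101124$ ($t = 318^{2} = 101124$)
$w = 345795$ ($w = 101124 + 1337 \left(-1154 + 1337\right) = 101124 + 1337 \cdot 183 = 101124 + 244671 = 345795$)
$w + s{\left(-1203 \right)} = 345795 + 2 \left(-1203\right) = 345795 - 2406 = 343389$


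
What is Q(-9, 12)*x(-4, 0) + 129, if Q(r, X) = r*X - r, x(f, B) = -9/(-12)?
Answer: 219/4 ≈ 54.750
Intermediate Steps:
x(f, B) = ¾ (x(f, B) = -9*(-1/12) = ¾)
Q(r, X) = -r + X*r (Q(r, X) = X*r - r = -r + X*r)
Q(-9, 12)*x(-4, 0) + 129 = -9*(-1 + 12)*(¾) + 129 = -9*11*(¾) + 129 = -99*¾ + 129 = -297/4 + 129 = 219/4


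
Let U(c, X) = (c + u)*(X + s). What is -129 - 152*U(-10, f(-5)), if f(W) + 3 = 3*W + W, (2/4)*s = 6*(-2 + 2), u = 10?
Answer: -129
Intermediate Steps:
s = 0 (s = 2*(6*(-2 + 2)) = 2*(6*0) = 2*0 = 0)
f(W) = -3 + 4*W (f(W) = -3 + (3*W + W) = -3 + 4*W)
U(c, X) = X*(10 + c) (U(c, X) = (c + 10)*(X + 0) = (10 + c)*X = X*(10 + c))
-129 - 152*U(-10, f(-5)) = -129 - 152*(-3 + 4*(-5))*(10 - 10) = -129 - 152*(-3 - 20)*0 = -129 - (-3496)*0 = -129 - 152*0 = -129 + 0 = -129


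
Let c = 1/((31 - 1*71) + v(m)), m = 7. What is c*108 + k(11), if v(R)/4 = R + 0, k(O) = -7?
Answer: -16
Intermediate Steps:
v(R) = 4*R (v(R) = 4*(R + 0) = 4*R)
c = -1/12 (c = 1/((31 - 1*71) + 4*7) = 1/((31 - 71) + 28) = 1/(-40 + 28) = 1/(-12) = -1/12 ≈ -0.083333)
c*108 + k(11) = -1/12*108 - 7 = -9 - 7 = -16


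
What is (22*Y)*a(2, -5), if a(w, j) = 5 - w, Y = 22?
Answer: 1452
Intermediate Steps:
(22*Y)*a(2, -5) = (22*22)*(5 - 1*2) = 484*(5 - 2) = 484*3 = 1452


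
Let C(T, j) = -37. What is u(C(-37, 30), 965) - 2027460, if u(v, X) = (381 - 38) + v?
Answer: -2027154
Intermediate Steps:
u(v, X) = 343 + v
u(C(-37, 30), 965) - 2027460 = (343 - 37) - 2027460 = 306 - 2027460 = -2027154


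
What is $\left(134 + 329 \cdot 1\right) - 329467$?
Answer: $-329004$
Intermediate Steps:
$\left(134 + 329 \cdot 1\right) - 329467 = \left(134 + 329\right) - 329467 = 463 - 329467 = -329004$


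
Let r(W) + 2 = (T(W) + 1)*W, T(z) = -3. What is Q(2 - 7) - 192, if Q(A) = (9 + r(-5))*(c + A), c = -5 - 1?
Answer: -379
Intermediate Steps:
c = -6
r(W) = -2 - 2*W (r(W) = -2 + (-3 + 1)*W = -2 - 2*W)
Q(A) = -102 + 17*A (Q(A) = (9 + (-2 - 2*(-5)))*(-6 + A) = (9 + (-2 + 10))*(-6 + A) = (9 + 8)*(-6 + A) = 17*(-6 + A) = -102 + 17*A)
Q(2 - 7) - 192 = (-102 + 17*(2 - 7)) - 192 = (-102 + 17*(-5)) - 192 = (-102 - 85) - 192 = -187 - 192 = -379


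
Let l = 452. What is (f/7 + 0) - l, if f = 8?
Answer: -3156/7 ≈ -450.86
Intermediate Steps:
(f/7 + 0) - l = (8/7 + 0) - 1*452 = ((⅐)*8 + 0) - 452 = (8/7 + 0) - 452 = 8/7 - 452 = -3156/7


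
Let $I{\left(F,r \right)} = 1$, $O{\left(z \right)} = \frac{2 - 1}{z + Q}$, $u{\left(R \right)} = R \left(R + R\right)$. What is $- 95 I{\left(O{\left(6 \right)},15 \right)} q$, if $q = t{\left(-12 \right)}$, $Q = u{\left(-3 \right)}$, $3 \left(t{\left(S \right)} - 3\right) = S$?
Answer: $95$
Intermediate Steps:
$u{\left(R \right)} = 2 R^{2}$ ($u{\left(R \right)} = R 2 R = 2 R^{2}$)
$t{\left(S \right)} = 3 + \frac{S}{3}$
$Q = 18$ ($Q = 2 \left(-3\right)^{2} = 2 \cdot 9 = 18$)
$q = -1$ ($q = 3 + \frac{1}{3} \left(-12\right) = 3 - 4 = -1$)
$O{\left(z \right)} = \frac{1}{18 + z}$ ($O{\left(z \right)} = \frac{2 - 1}{z + 18} = 1 \frac{1}{18 + z} = \frac{1}{18 + z}$)
$- 95 I{\left(O{\left(6 \right)},15 \right)} q = \left(-95\right) 1 \left(-1\right) = \left(-95\right) \left(-1\right) = 95$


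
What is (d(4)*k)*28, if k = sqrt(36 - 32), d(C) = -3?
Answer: -168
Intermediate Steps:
k = 2 (k = sqrt(4) = 2)
(d(4)*k)*28 = -3*2*28 = -6*28 = -168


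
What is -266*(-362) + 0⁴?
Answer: 96292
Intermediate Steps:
-266*(-362) + 0⁴ = 96292 + 0 = 96292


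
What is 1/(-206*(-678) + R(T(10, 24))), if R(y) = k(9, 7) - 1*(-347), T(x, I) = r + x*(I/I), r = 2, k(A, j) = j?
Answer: 1/140022 ≈ 7.1417e-6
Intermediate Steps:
T(x, I) = 2 + x (T(x, I) = 2 + x*(I/I) = 2 + x*1 = 2 + x)
R(y) = 354 (R(y) = 7 - 1*(-347) = 7 + 347 = 354)
1/(-206*(-678) + R(T(10, 24))) = 1/(-206*(-678) + 354) = 1/(139668 + 354) = 1/140022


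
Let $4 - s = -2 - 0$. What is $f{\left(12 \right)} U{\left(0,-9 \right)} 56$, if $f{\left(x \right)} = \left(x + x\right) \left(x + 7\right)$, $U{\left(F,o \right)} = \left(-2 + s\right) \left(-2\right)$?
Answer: $-204288$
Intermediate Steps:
$s = 6$ ($s = 4 - \left(-2 - 0\right) = 4 - \left(-2 + 0\right) = 4 - -2 = 4 + 2 = 6$)
$U{\left(F,o \right)} = -8$ ($U{\left(F,o \right)} = \left(-2 + 6\right) \left(-2\right) = 4 \left(-2\right) = -8$)
$f{\left(x \right)} = 2 x \left(7 + x\right)$
$f{\left(12 \right)} U{\left(0,-9 \right)} 56 = 2 \cdot 12 \left(7 + 12\right) \left(-8\right) 56 = 2 \cdot 12 \cdot 19 \left(-8\right) 56 = 456 \left(-8\right) 56 = \left(-3648\right) 56 = -204288$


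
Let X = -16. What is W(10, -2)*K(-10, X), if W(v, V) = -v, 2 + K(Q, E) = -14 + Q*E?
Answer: -1440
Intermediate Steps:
K(Q, E) = -16 + E*Q (K(Q, E) = -2 + (-14 + Q*E) = -2 + (-14 + E*Q) = -16 + E*Q)
W(10, -2)*K(-10, X) = (-1*10)*(-16 - 16*(-10)) = -10*(-16 + 160) = -10*144 = -1440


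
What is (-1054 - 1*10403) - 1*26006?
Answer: -37463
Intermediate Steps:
(-1054 - 1*10403) - 1*26006 = (-1054 - 10403) - 26006 = -11457 - 26006 = -37463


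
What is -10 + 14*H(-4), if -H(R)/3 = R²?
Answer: -682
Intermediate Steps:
H(R) = -3*R²
-10 + 14*H(-4) = -10 + 14*(-3*(-4)²) = -10 + 14*(-3*16) = -10 + 14*(-48) = -10 - 672 = -682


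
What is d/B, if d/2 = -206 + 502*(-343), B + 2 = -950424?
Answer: 172392/475213 ≈ 0.36277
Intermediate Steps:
B = -950426 (B = -2 - 950424 = -950426)
d = -344784 (d = 2*(-206 + 502*(-343)) = 2*(-206 - 172186) = 2*(-172392) = -344784)
d/B = -344784/(-950426) = -344784*(-1/950426) = 172392/475213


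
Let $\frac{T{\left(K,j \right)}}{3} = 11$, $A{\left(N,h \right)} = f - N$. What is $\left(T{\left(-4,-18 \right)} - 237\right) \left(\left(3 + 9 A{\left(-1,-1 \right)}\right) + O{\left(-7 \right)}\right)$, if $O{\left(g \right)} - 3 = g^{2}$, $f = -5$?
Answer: $-3876$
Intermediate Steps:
$A{\left(N,h \right)} = -5 - N$
$O{\left(g \right)} = 3 + g^{2}$
$T{\left(K,j \right)} = 33$ ($T{\left(K,j \right)} = 3 \cdot 11 = 33$)
$\left(T{\left(-4,-18 \right)} - 237\right) \left(\left(3 + 9 A{\left(-1,-1 \right)}\right) + O{\left(-7 \right)}\right) = \left(33 - 237\right) \left(\left(3 + 9 \left(-5 - -1\right)\right) + \left(3 + \left(-7\right)^{2}\right)\right) = - 204 \left(\left(3 + 9 \left(-5 + 1\right)\right) + \left(3 + 49\right)\right) = - 204 \left(\left(3 + 9 \left(-4\right)\right) + 52\right) = - 204 \left(\left(3 - 36\right) + 52\right) = - 204 \left(-33 + 52\right) = \left(-204\right) 19 = -3876$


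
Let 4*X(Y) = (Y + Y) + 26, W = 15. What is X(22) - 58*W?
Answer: -1705/2 ≈ -852.50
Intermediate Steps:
X(Y) = 13/2 + Y/2 (X(Y) = ((Y + Y) + 26)/4 = (2*Y + 26)/4 = (26 + 2*Y)/4 = 13/2 + Y/2)
X(22) - 58*W = (13/2 + (½)*22) - 58*15 = (13/2 + 11) - 870 = 35/2 - 870 = -1705/2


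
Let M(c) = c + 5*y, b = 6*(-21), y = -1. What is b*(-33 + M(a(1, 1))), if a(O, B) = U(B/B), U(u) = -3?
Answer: 5166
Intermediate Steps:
a(O, B) = -3
b = -126
M(c) = -5 + c (M(c) = c + 5*(-1) = c - 5 = -5 + c)
b*(-33 + M(a(1, 1))) = -126*(-33 + (-5 - 3)) = -126*(-33 - 8) = -126*(-41) = 5166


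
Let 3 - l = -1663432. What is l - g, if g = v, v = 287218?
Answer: 1376217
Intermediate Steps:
l = 1663435 (l = 3 - 1*(-1663432) = 3 + 1663432 = 1663435)
g = 287218
l - g = 1663435 - 1*287218 = 1663435 - 287218 = 1376217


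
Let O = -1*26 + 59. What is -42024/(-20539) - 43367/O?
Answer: -889328021/677787 ≈ -1312.1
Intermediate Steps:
O = 33 (O = -26 + 59 = 33)
-42024/(-20539) - 43367/O = -42024/(-20539) - 43367/33 = -42024*(-1/20539) - 43367*1/33 = 42024/20539 - 43367/33 = -889328021/677787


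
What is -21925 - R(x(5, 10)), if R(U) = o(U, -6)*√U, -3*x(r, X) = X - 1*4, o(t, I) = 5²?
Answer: -21925 - 25*I*√2 ≈ -21925.0 - 35.355*I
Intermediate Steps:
o(t, I) = 25
x(r, X) = 4/3 - X/3 (x(r, X) = -(X - 1*4)/3 = -(X - 4)/3 = -(-4 + X)/3 = 4/3 - X/3)
R(U) = 25*√U
-21925 - R(x(5, 10)) = -21925 - 25*√(4/3 - ⅓*10) = -21925 - 25*√(4/3 - 10/3) = -21925 - 25*√(-2) = -21925 - 25*I*√2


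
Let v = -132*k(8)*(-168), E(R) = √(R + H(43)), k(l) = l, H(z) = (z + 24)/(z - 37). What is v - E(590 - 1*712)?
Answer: 177408 - I*√3990/6 ≈ 1.7741e+5 - 10.528*I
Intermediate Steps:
H(z) = (24 + z)/(-37 + z)
E(R) = √(67/6 + R) (E(R) = √(R + (24 + 43)/(-37 + 43)) = √(R + 67/6) = √(67/6 + R))
v = 177408 (v = -132*8*(-168) = -1056*(-168) = 177408)
v - E(590 - 1*712) = 177408 - √(402 + 36*(590 - 1*712))/6 = 177408 - √(402 + 36*(590 - 712))/6 = 177408 - √(402 + 36*(-122))/6 = 177408 - √(402 - 4392)/6 = 177408 - √(-3990)/6 = 177408 - I*√3990/6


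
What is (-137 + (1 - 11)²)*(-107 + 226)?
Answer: -4403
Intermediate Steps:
(-137 + (1 - 11)²)*(-107 + 226) = (-137 + (-10)²)*119 = (-137 + 100)*119 = -37*119 = -4403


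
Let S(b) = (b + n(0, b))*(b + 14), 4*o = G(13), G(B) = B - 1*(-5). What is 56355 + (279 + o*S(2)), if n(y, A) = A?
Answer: 56922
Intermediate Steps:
G(B) = 5 + B (G(B) = B + 5 = 5 + B)
o = 9/2 (o = (5 + 13)/4 = (¼)*18 = 9/2 ≈ 4.5000)
S(b) = 2*b*(14 + b) (S(b) = (b + b)*(b + 14) = (2*b)*(14 + b) = 2*b*(14 + b))
56355 + (279 + o*S(2)) = 56355 + (279 + 9*(2*2*(14 + 2))/2) = 56355 + (279 + 9*(2*2*16)/2) = 56355 + (279 + (9/2)*64) = 56355 + (279 + 288) = 56355 + 567 = 56922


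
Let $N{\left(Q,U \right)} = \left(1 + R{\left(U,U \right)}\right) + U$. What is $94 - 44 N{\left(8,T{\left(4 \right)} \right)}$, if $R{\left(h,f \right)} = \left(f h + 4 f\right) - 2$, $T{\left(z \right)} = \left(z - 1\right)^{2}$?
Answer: $-5406$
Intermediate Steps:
$T{\left(z \right)} = \left(-1 + z\right)^{2}$
$R{\left(h,f \right)} = -2 + 4 f + f h$ ($R{\left(h,f \right)} = \left(4 f + f h\right) - 2 = -2 + 4 f + f h$)
$N{\left(Q,U \right)} = -1 + U^{2} + 5 U$ ($N{\left(Q,U \right)} = \left(1 + \left(-2 + 4 U + U U\right)\right) + U = \left(1 + \left(-2 + 4 U + U^{2}\right)\right) + U = \left(1 + \left(-2 + U^{2} + 4 U\right)\right) + U = \left(-1 + U^{2} + 4 U\right) + U = -1 + U^{2} + 5 U$)
$94 - 44 N{\left(8,T{\left(4 \right)} \right)} = 94 - 44 \left(-1 + \left(\left(-1 + 4\right)^{2}\right)^{2} + 5 \left(-1 + 4\right)^{2}\right) = 94 - 44 \left(-1 + \left(3^{2}\right)^{2} + 5 \cdot 3^{2}\right) = 94 - 44 \left(-1 + 9^{2} + 5 \cdot 9\right) = 94 - 44 \left(-1 + 81 + 45\right) = 94 - 5500 = -5406$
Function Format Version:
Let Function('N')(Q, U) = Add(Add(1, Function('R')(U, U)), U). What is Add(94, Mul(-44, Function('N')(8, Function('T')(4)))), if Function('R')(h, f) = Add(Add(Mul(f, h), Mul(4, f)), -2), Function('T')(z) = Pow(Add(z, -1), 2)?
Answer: -5406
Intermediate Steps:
Function('T')(z) = Pow(Add(-1, z), 2)
Function('R')(h, f) = Add(-2, Mul(4, f), Mul(f, h)) (Function('R')(h, f) = Add(Add(Mul(4, f), Mul(f, h)), -2) = Add(-2, Mul(4, f), Mul(f, h)))
Function('N')(Q, U) = Add(-1, Pow(U, 2), Mul(5, U)) (Function('N')(Q, U) = Add(Add(1, Add(-2, Mul(4, U), Mul(U, U))), U) = Add(Add(1, Add(-2, Mul(4, U), Pow(U, 2))), U) = Add(Add(1, Add(-2, Pow(U, 2), Mul(4, U))), U) = Add(Add(-1, Pow(U, 2), Mul(4, U)), U) = Add(-1, Pow(U, 2), Mul(5, U)))
Add(94, Mul(-44, Function('N')(8, Function('T')(4)))) = Add(94, Mul(-44, Add(-1, Pow(Pow(Add(-1, 4), 2), 2), Mul(5, Pow(Add(-1, 4), 2))))) = Add(94, Mul(-44, Add(-1, Pow(Pow(3, 2), 2), Mul(5, Pow(3, 2))))) = Add(94, Mul(-44, Add(-1, Pow(9, 2), Mul(5, 9)))) = Add(94, Mul(-44, Add(-1, 81, 45))) = Add(94, Mul(-44, 125)) = Add(94, -5500) = -5406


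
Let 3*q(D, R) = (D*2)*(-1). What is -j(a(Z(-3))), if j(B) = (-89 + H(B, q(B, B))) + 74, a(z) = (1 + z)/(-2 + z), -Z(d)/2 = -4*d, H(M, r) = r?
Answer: 608/39 ≈ 15.590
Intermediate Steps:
q(D, R) = -2*D/3 (q(D, R) = ((D*2)*(-1))/3 = ((2*D)*(-1))/3 = (-2*D)/3 = -2*D/3)
Z(d) = 8*d (Z(d) = -(-8)*d = 8*d)
a(z) = (1 + z)/(-2 + z)
j(B) = -15 - 2*B/3 (j(B) = (-89 - 2*B/3) + 74 = -15 - 2*B/3)
-j(a(Z(-3))) = -(-15 - 2*(1 + 8*(-3))/(3*(-2 + 8*(-3)))) = -(-15 - 2*(1 - 24)/(3*(-2 - 24))) = -(-15 - 2*(-23)/(3*(-26))) = -(-15 - (-1)*(-23)/39) = -(-15 - ⅔*23/26) = -(-15 - 23/39) = -1*(-608/39) = 608/39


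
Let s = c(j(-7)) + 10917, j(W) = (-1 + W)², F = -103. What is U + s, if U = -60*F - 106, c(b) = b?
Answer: 17055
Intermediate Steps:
U = 6074 (U = -60*(-103) - 106 = 6180 - 106 = 6074)
s = 10981 (s = (-1 - 7)² + 10917 = (-8)² + 10917 = 64 + 10917 = 10981)
U + s = 6074 + 10981 = 17055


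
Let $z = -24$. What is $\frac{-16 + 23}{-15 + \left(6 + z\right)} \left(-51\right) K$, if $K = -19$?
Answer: $- \frac{2261}{11} \approx -205.55$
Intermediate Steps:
$\frac{-16 + 23}{-15 + \left(6 + z\right)} \left(-51\right) K = \frac{-16 + 23}{-15 + \left(6 - 24\right)} \left(-51\right) \left(-19\right) = \frac{7}{-15 - 18} \left(-51\right) \left(-19\right) = \frac{7}{-33} \left(-51\right) \left(-19\right) = 7 \left(- \frac{1}{33}\right) \left(-51\right) \left(-19\right) = \left(- \frac{7}{33}\right) \left(-51\right) \left(-19\right) = \frac{119}{11} \left(-19\right) = - \frac{2261}{11}$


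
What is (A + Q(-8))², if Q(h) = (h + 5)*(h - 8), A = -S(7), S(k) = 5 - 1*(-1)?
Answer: 1764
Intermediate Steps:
S(k) = 6 (S(k) = 5 + 1 = 6)
A = -6 (A = -1*6 = -6)
Q(h) = (-8 + h)*(5 + h) (Q(h) = (5 + h)*(-8 + h) = (-8 + h)*(5 + h))
(A + Q(-8))² = (-6 + (-40 + (-8)² - 3*(-8)))² = (-6 + (-40 + 64 + 24))² = (-6 + 48)² = 42² = 1764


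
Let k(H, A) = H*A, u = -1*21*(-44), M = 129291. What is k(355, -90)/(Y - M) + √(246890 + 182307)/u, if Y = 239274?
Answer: -10650/36661 + √429197/924 ≈ 0.41852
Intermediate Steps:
u = 924 (u = -21*(-44) = 924)
k(H, A) = A*H
k(355, -90)/(Y - M) + √(246890 + 182307)/u = (-90*355)/(239274 - 1*129291) + √(246890 + 182307)/924 = -31950/(239274 - 129291) + √429197*(1/924) = -31950/109983 + √429197/924 = -31950*1/109983 + √429197/924 = -10650/36661 + √429197/924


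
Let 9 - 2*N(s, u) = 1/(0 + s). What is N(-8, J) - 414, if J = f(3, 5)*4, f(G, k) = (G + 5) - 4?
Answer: -6551/16 ≈ -409.44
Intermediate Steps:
f(G, k) = 1 + G (f(G, k) = (5 + G) - 4 = 1 + G)
J = 16 (J = (1 + 3)*4 = 4*4 = 16)
N(s, u) = 9/2 - 1/(2*s) (N(s, u) = 9/2 - 1/(2*(0 + s)) = 9/2 - 1/(2*s))
N(-8, J) - 414 = (½)*(-1 + 9*(-8))/(-8) - 414 = (½)*(-⅛)*(-1 - 72) - 414 = (½)*(-⅛)*(-73) - 414 = 73/16 - 414 = -6551/16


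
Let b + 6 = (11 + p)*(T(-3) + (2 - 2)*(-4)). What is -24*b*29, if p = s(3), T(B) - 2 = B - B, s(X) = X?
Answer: -15312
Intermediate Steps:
T(B) = 2 (T(B) = 2 + (B - B) = 2 + 0 = 2)
p = 3
b = 22 (b = -6 + (11 + 3)*(2 + (2 - 2)*(-4)) = -6 + 14*(2 + 0*(-4)) = -6 + 14*(2 + 0) = -6 + 14*2 = -6 + 28 = 22)
-24*b*29 = -24*22*29 = -528*29 = -15312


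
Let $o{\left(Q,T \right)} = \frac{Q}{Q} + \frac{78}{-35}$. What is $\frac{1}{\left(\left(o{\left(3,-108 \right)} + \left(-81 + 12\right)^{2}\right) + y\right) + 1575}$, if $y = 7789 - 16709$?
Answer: $- \frac{35}{90483} \approx -0.00038681$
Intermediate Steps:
$y = -8920$
$o{\left(Q,T \right)} = - \frac{43}{35}$ ($o{\left(Q,T \right)} = 1 + 78 \left(- \frac{1}{35}\right) = 1 - \frac{78}{35} = - \frac{43}{35}$)
$\frac{1}{\left(\left(o{\left(3,-108 \right)} + \left(-81 + 12\right)^{2}\right) + y\right) + 1575} = \frac{1}{\left(\left(- \frac{43}{35} + \left(-81 + 12\right)^{2}\right) - 8920\right) + 1575} = \frac{1}{\left(\left(- \frac{43}{35} + \left(-69\right)^{2}\right) - 8920\right) + 1575} = \frac{1}{\left(\left(- \frac{43}{35} + 4761\right) - 8920\right) + 1575} = \frac{1}{\left(\frac{166592}{35} - 8920\right) + 1575} = \frac{1}{- \frac{145608}{35} + 1575} = \frac{1}{- \frac{90483}{35}} = - \frac{35}{90483}$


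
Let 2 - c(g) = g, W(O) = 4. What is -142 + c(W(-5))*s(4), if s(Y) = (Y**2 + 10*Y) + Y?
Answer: -262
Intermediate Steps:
s(Y) = Y**2 + 11*Y
c(g) = 2 - g
-142 + c(W(-5))*s(4) = -142 + (2 - 1*4)*(4*(11 + 4)) = -142 + (2 - 4)*(4*15) = -142 - 2*60 = -142 - 120 = -262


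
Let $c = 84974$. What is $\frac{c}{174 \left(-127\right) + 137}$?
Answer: $- \frac{84974}{21961} \approx -3.8693$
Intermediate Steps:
$\frac{c}{174 \left(-127\right) + 137} = \frac{84974}{174 \left(-127\right) + 137} = \frac{84974}{-22098 + 137} = \frac{84974}{-21961} = 84974 \left(- \frac{1}{21961}\right) = - \frac{84974}{21961}$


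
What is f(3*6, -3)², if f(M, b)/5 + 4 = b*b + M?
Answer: 13225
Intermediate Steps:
f(M, b) = -20 + 5*M + 5*b² (f(M, b) = -20 + 5*(b*b + M) = -20 + 5*(b² + M) = -20 + 5*(M + b²) = -20 + (5*M + 5*b²) = -20 + 5*M + 5*b²)
f(3*6, -3)² = (-20 + 5*(3*6) + 5*(-3)²)² = (-20 + 5*18 + 5*9)² = (-20 + 90 + 45)² = 115² = 13225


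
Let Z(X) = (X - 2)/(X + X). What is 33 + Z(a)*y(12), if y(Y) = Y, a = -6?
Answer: 41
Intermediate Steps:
Z(X) = (-2 + X)/(2*X) (Z(X) = (-2 + X)/((2*X)) = (-2 + X)*(1/(2*X)) = (-2 + X)/(2*X))
33 + Z(a)*y(12) = 33 + ((1/2)*(-2 - 6)/(-6))*12 = 33 + ((1/2)*(-1/6)*(-8))*12 = 33 + (2/3)*12 = 33 + 8 = 41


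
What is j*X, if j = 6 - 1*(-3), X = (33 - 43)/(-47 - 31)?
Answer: 15/13 ≈ 1.1538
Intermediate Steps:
X = 5/39 (X = -10/(-78) = -10*(-1/78) = 5/39 ≈ 0.12821)
j = 9 (j = 6 + 3 = 9)
j*X = 9*(5/39) = 15/13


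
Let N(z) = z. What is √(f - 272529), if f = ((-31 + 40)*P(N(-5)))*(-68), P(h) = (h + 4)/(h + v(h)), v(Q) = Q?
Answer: 3*I*√757195/5 ≈ 522.1*I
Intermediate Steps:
P(h) = (4 + h)/(2*h) (P(h) = (h + 4)/(h + h) = (4 + h)/((2*h)) = (4 + h)*(1/(2*h)) = (4 + h)/(2*h))
f = -306/5 (f = ((-31 + 40)*((½)*(4 - 5)/(-5)))*(-68) = (9*((½)*(-⅕)*(-1)))*(-68) = (9*(⅒))*(-68) = (9/10)*(-68) = -306/5 ≈ -61.200)
√(f - 272529) = √(-306/5 - 272529) = √(-1362951/5) = 3*I*√757195/5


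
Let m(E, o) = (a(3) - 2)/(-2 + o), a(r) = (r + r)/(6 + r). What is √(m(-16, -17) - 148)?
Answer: 4*I*√30039/57 ≈ 12.163*I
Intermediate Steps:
a(r) = 2*r/(6 + r) (a(r) = (2*r)/(6 + r) = 2*r/(6 + r))
m(E, o) = -4/(3*(-2 + o)) (m(E, o) = (2*3/(6 + 3) - 2)/(-2 + o) = (2*3/9 - 2)/(-2 + o) = (2*3*(⅑) - 2)/(-2 + o) = (⅔ - 2)/(-2 + o) = -4/(3*(-2 + o)))
√(m(-16, -17) - 148) = √(-4/(-6 + 3*(-17)) - 148) = √(-4/(-6 - 51) - 148) = √(-4/(-57) - 148) = √(-4*(-1/57) - 148) = √(4/57 - 148) = √(-8432/57) = 4*I*√30039/57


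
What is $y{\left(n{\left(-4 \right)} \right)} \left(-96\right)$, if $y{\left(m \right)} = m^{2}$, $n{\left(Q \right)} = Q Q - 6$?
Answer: $-9600$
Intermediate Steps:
$n{\left(Q \right)} = -6 + Q^{2}$ ($n{\left(Q \right)} = Q^{2} - 6 = -6 + Q^{2}$)
$y{\left(n{\left(-4 \right)} \right)} \left(-96\right) = \left(-6 + \left(-4\right)^{2}\right)^{2} \left(-96\right) = \left(-6 + 16\right)^{2} \left(-96\right) = 10^{2} \left(-96\right) = 100 \left(-96\right) = -9600$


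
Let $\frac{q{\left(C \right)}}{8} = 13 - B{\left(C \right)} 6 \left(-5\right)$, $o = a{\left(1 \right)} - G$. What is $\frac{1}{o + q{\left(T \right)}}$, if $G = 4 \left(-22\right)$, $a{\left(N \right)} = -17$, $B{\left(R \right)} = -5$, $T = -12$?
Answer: $- \frac{1}{1025} \approx -0.00097561$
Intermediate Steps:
$G = -88$
$o = 71$ ($o = -17 - -88 = -17 + 88 = 71$)
$q{\left(C \right)} = -1096$ ($q{\left(C \right)} = 8 \left(13 - \left(-5\right) 6 \left(-5\right)\right) = 8 \left(13 - \left(-30\right) \left(-5\right)\right) = 8 \left(13 - 150\right) = 8 \left(-137\right) = -1096$)
$\frac{1}{o + q{\left(T \right)}} = \frac{1}{71 - 1096} = \frac{1}{-1025} = - \frac{1}{1025}$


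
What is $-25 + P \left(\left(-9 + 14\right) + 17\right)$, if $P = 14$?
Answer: $283$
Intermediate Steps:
$-25 + P \left(\left(-9 + 14\right) + 17\right) = -25 + 14 \left(\left(-9 + 14\right) + 17\right) = -25 + 14 \left(5 + 17\right) = -25 + 14 \cdot 22 = -25 + 308 = 283$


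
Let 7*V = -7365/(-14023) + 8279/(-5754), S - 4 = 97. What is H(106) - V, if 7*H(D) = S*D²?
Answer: 91568109000119/564818394 ≈ 1.6212e+5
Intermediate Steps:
S = 101 (S = 4 + 97 = 101)
H(D) = 101*D²/7 (H(D) = (101*D²)/7 = 101*D²/7)
V = -73718207/564818394 (V = (-7365/(-14023) + 8279/(-5754))/7 = (-7365*(-1/14023) + 8279*(-1/5754))/7 = (7365/14023 - 8279/5754)/7 = (⅐)*(-73718207/80688342) = -73718207/564818394 ≈ -0.13052)
H(106) - V = (101/7)*106² - 1*(-73718207/564818394) = (101/7)*11236 + 73718207/564818394 = 1134836/7 + 73718207/564818394 = 91568109000119/564818394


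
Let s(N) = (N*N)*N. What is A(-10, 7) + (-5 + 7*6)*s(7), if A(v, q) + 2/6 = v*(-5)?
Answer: 38222/3 ≈ 12741.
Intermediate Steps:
A(v, q) = -1/3 - 5*v (A(v, q) = -1/3 + v*(-5) = -1/3 - 5*v)
s(N) = N**3 (s(N) = N**2*N = N**3)
A(-10, 7) + (-5 + 7*6)*s(7) = (-1/3 - 5*(-10)) + (-5 + 7*6)*7**3 = (-1/3 + 50) + (-5 + 42)*343 = 149/3 + 37*343 = 149/3 + 12691 = 38222/3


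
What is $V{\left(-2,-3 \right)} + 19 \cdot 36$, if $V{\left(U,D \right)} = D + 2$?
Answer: $683$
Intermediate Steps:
$V{\left(U,D \right)} = 2 + D$
$V{\left(-2,-3 \right)} + 19 \cdot 36 = \left(2 - 3\right) + 19 \cdot 36 = -1 + 684 = 683$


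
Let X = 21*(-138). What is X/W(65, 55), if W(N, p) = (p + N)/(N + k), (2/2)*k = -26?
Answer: -18837/20 ≈ -941.85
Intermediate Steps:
k = -26
X = -2898
W(N, p) = (N + p)/(-26 + N) (W(N, p) = (p + N)/(N - 26) = (N + p)/(-26 + N))
X/W(65, 55) = -2898*(-26 + 65)/(65 + 55) = -2898/(120/39) = -2898/((1/39)*120) = -2898/40/13 = -2898*13/40 = -18837/20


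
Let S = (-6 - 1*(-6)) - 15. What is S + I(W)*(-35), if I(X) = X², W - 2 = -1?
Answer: -50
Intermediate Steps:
S = -15 (S = (-6 + 6) - 15 = 0 - 15 = -15)
W = 1 (W = 2 - 1 = 1)
S + I(W)*(-35) = -15 + 1²*(-35) = -15 + 1*(-35) = -15 - 35 = -50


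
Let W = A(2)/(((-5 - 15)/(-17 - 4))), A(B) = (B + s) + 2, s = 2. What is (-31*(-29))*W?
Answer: 56637/10 ≈ 5663.7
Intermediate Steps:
A(B) = 4 + B (A(B) = (B + 2) + 2 = (2 + B) + 2 = 4 + B)
W = 63/10 (W = (4 + 2)/(((-5 - 15)/(-17 - 4))) = 6/((-20/(-21))) = 6/((-20*(-1/21))) = 6/(20/21) = 6*(21/20) = 63/10 ≈ 6.3000)
(-31*(-29))*W = -31*(-29)*(63/10) = 899*(63/10) = 56637/10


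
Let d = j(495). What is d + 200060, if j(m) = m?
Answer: 200555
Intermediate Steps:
d = 495
d + 200060 = 495 + 200060 = 200555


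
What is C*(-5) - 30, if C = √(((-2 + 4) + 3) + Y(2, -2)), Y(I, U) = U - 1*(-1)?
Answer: -40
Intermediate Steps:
Y(I, U) = 1 + U (Y(I, U) = U + 1 = 1 + U)
C = 2 (C = √(((-2 + 4) + 3) + (1 - 2)) = √((2 + 3) - 1) = √(5 - 1) = √4 = 2)
C*(-5) - 30 = 2*(-5) - 30 = -10 - 30 = -40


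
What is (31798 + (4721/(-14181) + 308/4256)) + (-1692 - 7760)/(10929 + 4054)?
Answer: 1026920573773001/32296036296 ≈ 31797.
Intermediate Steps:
(31798 + (4721/(-14181) + 308/4256)) + (-1692 - 7760)/(10929 + 4054) = (31798 + (4721*(-1/14181) + 308*(1/4256))) - 9452/14983 = (31798 + (-4721/14181 + 11/152)) - 9452*1/14983 = (31798 - 561601/2155512) - 9452/14983 = 68540408975/2155512 - 9452/14983 = 1026920573773001/32296036296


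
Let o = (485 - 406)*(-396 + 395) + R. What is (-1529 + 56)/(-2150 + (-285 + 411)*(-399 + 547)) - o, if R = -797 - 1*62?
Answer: 15473651/16498 ≈ 937.91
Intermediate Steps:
R = -859 (R = -797 - 62 = -859)
o = -938 (o = (485 - 406)*(-396 + 395) - 859 = 79*(-1) - 859 = -79 - 859 = -938)
(-1529 + 56)/(-2150 + (-285 + 411)*(-399 + 547)) - o = (-1529 + 56)/(-2150 + (-285 + 411)*(-399 + 547)) - 1*(-938) = -1473/(-2150 + 126*148) + 938 = -1473/(-2150 + 18648) + 938 = -1473/16498 + 938 = 15473651/16498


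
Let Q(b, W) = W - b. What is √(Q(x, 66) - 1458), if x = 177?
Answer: I*√1569 ≈ 39.611*I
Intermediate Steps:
√(Q(x, 66) - 1458) = √((66 - 1*177) - 1458) = √((66 - 177) - 1458) = √(-111 - 1458) = √(-1569) = I*√1569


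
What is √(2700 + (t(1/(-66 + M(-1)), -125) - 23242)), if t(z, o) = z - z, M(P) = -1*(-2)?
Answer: I*√20542 ≈ 143.32*I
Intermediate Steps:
M(P) = 2
t(z, o) = 0
√(2700 + (t(1/(-66 + M(-1)), -125) - 23242)) = √(2700 + (0 - 23242)) = √(2700 - 23242) = √(-20542) = I*√20542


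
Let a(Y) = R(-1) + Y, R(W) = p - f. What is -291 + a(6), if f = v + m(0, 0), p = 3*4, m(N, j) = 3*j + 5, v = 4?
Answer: -282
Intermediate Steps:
m(N, j) = 5 + 3*j
p = 12
f = 9 (f = 4 + (5 + 3*0) = 4 + (5 + 0) = 4 + 5 = 9)
R(W) = 3 (R(W) = 12 - 1*9 = 12 - 9 = 3)
a(Y) = 3 + Y
-291 + a(6) = -291 + (3 + 6) = -291 + 9 = -282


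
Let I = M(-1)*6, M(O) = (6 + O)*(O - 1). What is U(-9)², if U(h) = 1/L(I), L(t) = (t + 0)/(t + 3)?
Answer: 361/400 ≈ 0.90250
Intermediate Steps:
M(O) = (-1 + O)*(6 + O) (M(O) = (6 + O)*(-1 + O) = (-1 + O)*(6 + O))
I = -60 (I = (-6 + (-1)² + 5*(-1))*6 = (-6 + 1 - 5)*6 = -10*6 = -60)
L(t) = t/(3 + t)
U(h) = 19/20 (U(h) = 1/(-60/(3 - 60)) = 1/(-60/(-57)) = 1/(-60*(-1/57)) = 1/(20/19) = 19/20)
U(-9)² = (19/20)² = 361/400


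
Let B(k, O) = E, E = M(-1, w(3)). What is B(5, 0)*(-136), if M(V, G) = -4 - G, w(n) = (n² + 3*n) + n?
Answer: 3400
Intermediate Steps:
w(n) = n² + 4*n
E = -25 (E = -4 - 3*(4 + 3) = -4 - 3*7 = -4 - 1*21 = -4 - 21 = -25)
B(k, O) = -25
B(5, 0)*(-136) = -25*(-136) = 3400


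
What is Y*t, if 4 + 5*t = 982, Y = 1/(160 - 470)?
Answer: -489/775 ≈ -0.63097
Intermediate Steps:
Y = -1/310 (Y = 1/(-310) = -1/310 ≈ -0.0032258)
t = 978/5 (t = -⅘ + (⅕)*982 = -⅘ + 982/5 = 978/5 ≈ 195.60)
Y*t = -1/310*978/5 = -489/775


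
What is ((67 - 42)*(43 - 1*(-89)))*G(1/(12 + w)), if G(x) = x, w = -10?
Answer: 1650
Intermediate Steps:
((67 - 42)*(43 - 1*(-89)))*G(1/(12 + w)) = ((67 - 42)*(43 - 1*(-89)))/(12 - 10) = (25*(43 + 89))/2 = (25*132)*(1/2) = 3300*(1/2) = 1650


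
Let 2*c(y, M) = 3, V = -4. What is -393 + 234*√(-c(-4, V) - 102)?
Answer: -393 + 351*I*√46 ≈ -393.0 + 2380.6*I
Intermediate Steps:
c(y, M) = 3/2 (c(y, M) = (½)*3 = 3/2)
-393 + 234*√(-c(-4, V) - 102) = -393 + 234*√(-1*3/2 - 102) = -393 + 234*√(-3/2 - 102) = -393 + 234*√(-207/2) = -393 + 234*(3*I*√46/2) = -393 + 351*I*√46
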